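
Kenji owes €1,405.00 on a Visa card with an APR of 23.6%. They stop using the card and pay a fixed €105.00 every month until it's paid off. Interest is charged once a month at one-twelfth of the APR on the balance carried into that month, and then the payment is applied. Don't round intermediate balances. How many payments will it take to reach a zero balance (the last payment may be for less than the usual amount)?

16 months

Monthly rate r = 23.6%/12 = 1.96667% = 0.0196667.
Recurrence: B ← B·(1+r) − €105.00.
Month 1: interest €27.63; balance after payment €1,327.63.
Month 2: interest €26.11; balance after payment €1,248.74.
Closed form: n = −ln(1 − rB₀/P)/ln(1+r) = −ln(0.73684)/ln(1.01967) ≈ 15.680, so the balance reaches zero during payment 16.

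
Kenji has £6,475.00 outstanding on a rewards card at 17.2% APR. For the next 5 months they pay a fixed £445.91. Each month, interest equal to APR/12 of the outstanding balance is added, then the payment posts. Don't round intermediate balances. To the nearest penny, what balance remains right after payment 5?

Monthly rate r = 17.2%/12 = 1.43333% = 0.0143333.
Each month: B ← B·(1+r) − £445.91.
Month 1: interest £92.81; balance after payment £6,121.90.
Month 2: interest £87.75; balance after payment £5,763.74.
Month 3: interest £82.61; balance after payment £5,400.44.
Month 4: interest £77.41; balance after payment £5,031.94.
Month 5: interest £72.12; balance after payment £4,658.15.

£4,658.15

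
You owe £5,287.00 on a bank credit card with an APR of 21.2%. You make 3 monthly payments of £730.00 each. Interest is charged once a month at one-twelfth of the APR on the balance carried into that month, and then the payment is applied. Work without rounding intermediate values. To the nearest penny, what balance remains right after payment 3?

£3,343.27

Monthly rate r = 21.2%/12 = 1.76667% = 0.0176667.
Each month: B ← B·(1+r) − £730.00.
Month 1: interest £93.40; balance after payment £4,650.40.
Month 2: interest £82.16; balance after payment £4,002.56.
Month 3: interest £70.71; balance after payment £3,343.27.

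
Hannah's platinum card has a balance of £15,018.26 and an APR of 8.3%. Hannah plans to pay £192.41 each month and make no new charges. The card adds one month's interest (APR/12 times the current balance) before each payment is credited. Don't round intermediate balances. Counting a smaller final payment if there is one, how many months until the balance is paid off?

Monthly rate r = 8.3%/12 = 0.691667% = 0.00691667.
Recurrence: B ← B·(1+r) − £192.41.
Month 1: interest £103.88; balance after payment £14,929.73.
Month 2: interest £103.26; balance after payment £14,840.58.
Closed form: n = −ln(1 − rB₀/P)/ln(1+r) = −ln(0.46013)/ln(1.00692) ≈ 112.616, so the balance reaches zero during payment 113.

113 months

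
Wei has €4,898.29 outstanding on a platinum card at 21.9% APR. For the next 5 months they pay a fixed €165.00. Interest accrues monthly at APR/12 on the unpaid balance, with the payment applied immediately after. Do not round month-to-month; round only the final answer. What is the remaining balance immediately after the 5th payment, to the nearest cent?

€4,506.21

Monthly rate r = 21.9%/12 = 1.825% = 0.01825.
Each month: B ← B·(1+r) − €165.00.
Month 1: interest €89.39; balance after payment €4,822.68.
Month 2: interest €88.01; balance after payment €4,745.70.
Month 3: interest €86.61; balance after payment €4,667.31.
Month 4: interest €85.18; balance after payment €4,587.49.
Month 5: interest €83.72; balance after payment €4,506.21.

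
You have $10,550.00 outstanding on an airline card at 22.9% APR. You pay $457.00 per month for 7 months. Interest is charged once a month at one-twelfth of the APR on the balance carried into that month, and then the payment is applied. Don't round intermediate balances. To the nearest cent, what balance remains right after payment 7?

Monthly rate r = 22.9%/12 = 1.90833% = 0.0190833.
Each month: B ← B·(1+r) − $457.00.
Month 1: interest $201.33; balance after payment $10,294.33.
Month 2: interest $196.45; balance after payment $10,033.78.
Month 3: interest $191.48; balance after payment $9,768.26.
Month 4: interest $186.41; balance after payment $9,497.67.
Month 5: interest $181.25; balance after payment $9,221.92.
Month 6: interest $175.98; balance after payment $8,940.90.
Month 7: interest $170.62; balance after payment $8,654.52.

$8,654.52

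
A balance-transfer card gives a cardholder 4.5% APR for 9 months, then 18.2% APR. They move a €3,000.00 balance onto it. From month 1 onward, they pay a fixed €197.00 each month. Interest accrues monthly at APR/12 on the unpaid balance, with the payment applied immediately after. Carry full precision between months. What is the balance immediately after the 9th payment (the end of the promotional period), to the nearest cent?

Promo months 1–9 at r₀ = 4.5%/12 = 0.00375; months 10+ at r₁ = 18.2%/12 = 0.0151667.
After month 9: iterate B ← B·(1+r₀) − €197.00 for 9 months → €1,302.95.

€1,302.95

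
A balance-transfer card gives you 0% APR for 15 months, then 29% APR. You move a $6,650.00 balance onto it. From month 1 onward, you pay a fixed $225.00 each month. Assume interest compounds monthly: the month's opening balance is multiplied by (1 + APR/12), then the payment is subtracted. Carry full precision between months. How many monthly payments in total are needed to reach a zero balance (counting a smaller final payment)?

34 payments

Promo months 1–15 at r₀ = 0%/12 = 0; months 16+ at r₁ = 29%/12 = 0.0241667.
After month 15 (no interest yet): B = $6,650.00 − 15·$225.00 = $3,275.00.
Then at r₁ with $225.00/mo: n₂ = −ln(1 − r₁·B/P)/ln(1+r₁) ≈ 18.15 → 19 more payments.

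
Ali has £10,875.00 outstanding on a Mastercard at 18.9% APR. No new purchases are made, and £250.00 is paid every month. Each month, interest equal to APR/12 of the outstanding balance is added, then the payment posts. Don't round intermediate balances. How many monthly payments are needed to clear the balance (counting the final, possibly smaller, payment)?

74 payments

Monthly rate r = 18.9%/12 = 1.575% = 0.01575.
Recurrence: B ← B·(1+r) − £250.00.
Month 1: interest £171.28; balance after payment £10,796.28.
Month 2: interest £170.04; balance after payment £10,716.32.
Closed form: n = −ln(1 − rB₀/P)/ln(1+r) = −ln(0.31488)/ln(1.01575) ≈ 73.946, so the balance reaches zero during payment 74.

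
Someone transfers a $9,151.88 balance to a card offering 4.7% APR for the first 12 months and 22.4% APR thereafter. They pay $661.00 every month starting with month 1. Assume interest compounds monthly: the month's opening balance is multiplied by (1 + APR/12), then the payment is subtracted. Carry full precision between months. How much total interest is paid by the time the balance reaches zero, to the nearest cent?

$313.96

Promo months 1–12 at r₀ = 4.7%/12 = 0.00391667; months 13+ at r₁ = 22.4%/12 = 0.0186667.
After month 12: iterate B ← B·(1+r₀) − $661.00 for 12 months → $1,486.29.
Then at r₁ with $661.00/mo: n₂ = −ln(1 − r₁·B/P)/ln(1+r₁) ≈ 2.32 → 3 more payments.
Total paid = 14·$661.00 + $211.84 = $9,465.84; interest = $9,465.84 − $9,151.88 = $313.96.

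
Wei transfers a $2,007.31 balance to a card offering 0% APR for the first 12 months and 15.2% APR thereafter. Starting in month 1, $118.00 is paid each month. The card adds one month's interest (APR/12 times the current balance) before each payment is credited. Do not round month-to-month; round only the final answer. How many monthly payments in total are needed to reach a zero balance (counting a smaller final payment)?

18 months

Promo months 1–12 at r₀ = 0%/12 = 0; months 13+ at r₁ = 15.2%/12 = 0.0126667.
After month 12 (no interest yet): B = $2,007.31 − 12·$118.00 = $591.31.
Then at r₁ with $118.00/mo: n₂ = −ln(1 − r₁·B/P)/ln(1+r₁) ≈ 5.21 → 6 more payments.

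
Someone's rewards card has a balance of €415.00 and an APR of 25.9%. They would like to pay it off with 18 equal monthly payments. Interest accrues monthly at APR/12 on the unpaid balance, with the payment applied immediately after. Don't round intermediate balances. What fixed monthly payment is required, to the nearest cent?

Monthly rate r = 25.9%/12 = 2.15833% = 0.0215833.
Level-payment amortization: P = B₀·r / (1 − (1+r)^(−n)) = 415.00·0.0215833 / (1 − 1.02158^(−18)).
Denominator 1 − (1+r)^(−18) = 0.319118369.
P = 8.95708 / 0.319118369 ≈ 28.07.

€28.07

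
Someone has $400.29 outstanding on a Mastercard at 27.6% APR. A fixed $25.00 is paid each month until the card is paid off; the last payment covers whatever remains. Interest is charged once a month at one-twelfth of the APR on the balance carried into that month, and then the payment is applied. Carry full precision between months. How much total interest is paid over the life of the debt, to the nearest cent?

$104.70

Monthly rate r = 27.6%/12 = 2.3% = 0.023.
Payoff takes n = ⌈−ln(1 − rB₀/P)/ln(1+r)⌉ = ⌈20.198⌉ = 21 payments; the last is $4.99.
Total paid = 20·$25.00 + $4.99 = $504.99.
Total interest = total paid − principal = $504.99 − $400.29 = $104.70.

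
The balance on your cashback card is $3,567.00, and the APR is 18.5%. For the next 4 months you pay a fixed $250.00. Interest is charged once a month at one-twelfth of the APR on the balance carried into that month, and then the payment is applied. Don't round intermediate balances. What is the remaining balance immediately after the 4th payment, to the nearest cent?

Monthly rate r = 18.5%/12 = 1.54167% = 0.0154167.
Each month: B ← B·(1+r) − $250.00.
Month 1: interest $54.99; balance after payment $3,371.99.
Month 2: interest $51.98; balance after payment $3,173.98.
Month 3: interest $48.93; balance after payment $2,972.91.
Month 4: interest $45.83; balance after payment $2,768.74.

$2,768.74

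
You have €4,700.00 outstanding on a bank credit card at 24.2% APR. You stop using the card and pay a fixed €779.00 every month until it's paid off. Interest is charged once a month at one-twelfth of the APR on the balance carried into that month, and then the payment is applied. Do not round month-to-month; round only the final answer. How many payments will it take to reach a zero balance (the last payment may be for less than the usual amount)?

Monthly rate r = 24.2%/12 = 2.01667% = 0.0201667.
Recurrence: B ← B·(1+r) − €779.00.
Month 1: interest €94.78; balance after payment €4,015.78.
Month 2: interest €80.98; balance after payment €3,317.77.
Closed form: n = −ln(1 − rB₀/P)/ln(1+r) = −ln(0.87833)/ln(1.02017) ≈ 6.498, so the balance reaches zero during payment 7.

7 months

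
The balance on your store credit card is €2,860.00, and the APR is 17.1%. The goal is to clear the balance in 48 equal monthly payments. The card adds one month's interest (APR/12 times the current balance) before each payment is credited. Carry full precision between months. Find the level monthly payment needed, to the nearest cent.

Monthly rate r = 17.1%/12 = 1.425% = 0.01425.
Level-payment amortization: P = B₀·r / (1 − (1+r)^(−n)) = 2860.00·0.01425 / (1 − 1.01425^(−48)).
Denominator 1 − (1+r)^(−48) = 0.492963512.
P = 40.755 / 0.492963512 ≈ 82.67.

€82.67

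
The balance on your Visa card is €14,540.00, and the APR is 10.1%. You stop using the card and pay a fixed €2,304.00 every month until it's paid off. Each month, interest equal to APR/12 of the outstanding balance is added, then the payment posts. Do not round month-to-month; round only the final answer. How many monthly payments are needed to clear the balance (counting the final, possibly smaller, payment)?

Monthly rate r = 10.1%/12 = 0.841667% = 0.00841667.
Recurrence: B ← B·(1+r) − €2,304.00.
Month 1: interest €122.38; balance after payment €12,358.38.
Month 2: interest €104.02; balance after payment €10,158.39.
Closed form: n = −ln(1 − rB₀/P)/ln(1+r) = −ln(0.94688)/ln(1.00842) ≈ 6.512, so the balance reaches zero during payment 7.

7 payments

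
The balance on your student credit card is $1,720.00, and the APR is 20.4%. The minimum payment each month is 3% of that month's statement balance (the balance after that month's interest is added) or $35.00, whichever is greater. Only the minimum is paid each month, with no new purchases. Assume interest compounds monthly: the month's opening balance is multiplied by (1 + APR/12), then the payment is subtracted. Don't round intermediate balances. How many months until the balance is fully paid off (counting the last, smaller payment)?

79 months

Monthly rate r = 20.4%/12 = 1.7% = 0.017.
While 3% of the post-interest balance exceeds $35.00, each month B ← (B·(1+r))·(1 − 0.03), i.e. B shrinks by the factor (1+r)·0.97 = 0.98649.
This holds for months 1–30. Entering month 31 the balance is $1,143.69; 3% of the post-interest balance is now below $35.00, so the flat $35.00 minimum applies from here.
From month 31 a fixed $35.00 at rate r clears $1,143.69 in 49 more payments. Total: 30 + 49 = 79 months.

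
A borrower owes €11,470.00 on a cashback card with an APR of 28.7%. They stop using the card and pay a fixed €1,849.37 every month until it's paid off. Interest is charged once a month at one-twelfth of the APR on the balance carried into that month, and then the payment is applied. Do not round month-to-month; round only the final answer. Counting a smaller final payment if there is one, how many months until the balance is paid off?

7 payments

Monthly rate r = 28.7%/12 = 2.39167% = 0.0239167.
Recurrence: B ← B·(1+r) − €1,849.37.
Month 1: interest €274.32; balance after payment €9,894.95.
Month 2: interest €236.65; balance after payment €8,282.24.
Closed form: n = −ln(1 − rB₀/P)/ln(1+r) = −ln(0.85167)/ln(1.02392) ≈ 6.793, so the balance reaches zero during payment 7.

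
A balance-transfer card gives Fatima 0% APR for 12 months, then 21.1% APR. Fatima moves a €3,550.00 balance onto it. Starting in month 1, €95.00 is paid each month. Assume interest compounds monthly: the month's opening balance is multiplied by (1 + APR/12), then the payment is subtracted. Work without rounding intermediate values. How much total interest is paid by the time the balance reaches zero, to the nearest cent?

€809.53

Promo months 1–12 at r₀ = 0%/12 = 0; months 13+ at r₁ = 21.1%/12 = 0.0175833.
After month 12 (no interest yet): B = €3,550.00 − 12·€95.00 = €2,410.00.
Then at r₁ with €95.00/mo: n₂ = −ln(1 − r₁·B/P)/ln(1+r₁) ≈ 33.89 → 34 more payments.
Total paid = 45·€95.00 + €84.53 = €4,359.53; interest = €4,359.53 − €3,550.00 = €809.53.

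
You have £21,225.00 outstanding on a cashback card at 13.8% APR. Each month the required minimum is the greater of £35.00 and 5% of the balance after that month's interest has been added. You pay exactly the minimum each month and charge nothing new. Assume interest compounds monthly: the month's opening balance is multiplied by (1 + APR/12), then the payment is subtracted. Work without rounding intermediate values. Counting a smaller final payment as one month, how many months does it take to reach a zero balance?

109 months

Monthly rate r = 13.8%/12 = 1.15% = 0.0115.
While 5% of the post-interest balance exceeds £35.00, each month B ← (B·(1+r))·(1 − 0.05), i.e. B shrinks by the factor (1+r)·0.95 = 0.96093.
This holds for months 1–86. Entering month 87 the balance is £688.88; 5% of the post-interest balance is now below £35.00, so the flat £35.00 minimum applies from here.
From month 87 a fixed £35.00 at rate r clears £688.88 in 23 more payments. Total: 86 + 23 = 109 months.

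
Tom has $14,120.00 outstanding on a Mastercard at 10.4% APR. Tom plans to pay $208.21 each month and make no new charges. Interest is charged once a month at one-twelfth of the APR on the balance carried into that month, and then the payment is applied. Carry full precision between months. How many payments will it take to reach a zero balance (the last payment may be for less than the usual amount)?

103 payments

Monthly rate r = 10.4%/12 = 0.866667% = 0.00866667.
Recurrence: B ← B·(1+r) − $208.21.
Month 1: interest $122.37; balance after payment $14,034.16.
Month 2: interest $121.63; balance after payment $13,947.58.
Closed form: n = −ln(1 − rB₀/P)/ln(1+r) = −ln(0.41226)/ln(1.00867) ≈ 102.685, so the balance reaches zero during payment 103.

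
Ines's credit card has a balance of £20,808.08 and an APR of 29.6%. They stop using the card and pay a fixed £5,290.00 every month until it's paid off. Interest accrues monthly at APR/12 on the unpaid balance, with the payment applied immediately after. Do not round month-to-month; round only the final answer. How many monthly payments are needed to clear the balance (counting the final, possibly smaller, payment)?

Monthly rate r = 29.6%/12 = 2.46667% = 0.0246667.
Recurrence: B ← B·(1+r) − £5,290.00.
Month 1: interest £513.27; balance after payment £16,031.35.
Month 2: interest £395.44; balance after payment £11,136.79.
Month 3: interest £274.71; balance after payment £6,121.49.
Month 4: interest £151.00; balance after payment £982.49.
Month 5: interest £24.23; balance after payment £0.00.

5 payments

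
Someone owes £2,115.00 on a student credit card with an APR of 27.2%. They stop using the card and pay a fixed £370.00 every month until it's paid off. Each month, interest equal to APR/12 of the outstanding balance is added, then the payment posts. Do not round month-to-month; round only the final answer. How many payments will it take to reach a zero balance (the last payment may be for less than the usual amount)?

Monthly rate r = 27.2%/12 = 2.26667% = 0.0226667.
Recurrence: B ← B·(1+r) − £370.00.
Month 1: interest £47.94; balance after payment £1,792.94.
Month 2: interest £40.64; balance after payment £1,463.58.
Closed form: n = −ln(1 − rB₀/P)/ln(1+r) = −ln(0.87043)/ln(1.02267) ≈ 6.191, so the balance reaches zero during payment 7.

7 payments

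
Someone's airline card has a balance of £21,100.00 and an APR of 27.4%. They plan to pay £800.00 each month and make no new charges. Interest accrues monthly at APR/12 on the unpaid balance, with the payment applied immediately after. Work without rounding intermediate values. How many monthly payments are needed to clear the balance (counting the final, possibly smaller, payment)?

Monthly rate r = 27.4%/12 = 2.28333% = 0.0228333.
Recurrence: B ← B·(1+r) − £800.00.
Month 1: interest £481.78; balance after payment £20,781.78.
Month 2: interest £474.52; balance after payment £20,456.30.
Closed form: n = −ln(1 − rB₀/P)/ln(1+r) = −ln(0.39777)/ln(1.02283) ≈ 40.833, so the balance reaches zero during payment 41.

41 months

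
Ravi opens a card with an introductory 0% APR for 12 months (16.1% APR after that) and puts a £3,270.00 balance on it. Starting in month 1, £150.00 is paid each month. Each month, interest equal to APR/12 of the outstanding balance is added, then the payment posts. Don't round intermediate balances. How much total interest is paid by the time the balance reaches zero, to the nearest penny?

£116.84

Promo months 1–12 at r₀ = 0%/12 = 0; months 13+ at r₁ = 16.1%/12 = 0.0134167.
After month 12 (no interest yet): B = £3,270.00 − 12·£150.00 = £1,470.00.
Then at r₁ with £150.00/mo: n₂ = −ln(1 − r₁·B/P)/ln(1+r₁) ≈ 10.58 → 11 more payments.
Total paid = 22·£150.00 + £86.84 = £3,386.84; interest = £3,386.84 − £3,270.00 = £116.84.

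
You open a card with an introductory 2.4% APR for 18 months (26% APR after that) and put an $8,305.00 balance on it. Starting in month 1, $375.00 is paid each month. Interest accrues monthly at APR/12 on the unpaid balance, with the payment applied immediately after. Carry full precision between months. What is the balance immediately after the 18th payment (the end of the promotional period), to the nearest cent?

$1,743.13

Promo months 1–18 at r₀ = 2.4%/12 = 0.002; months 19+ at r₁ = 26%/12 = 0.0216667.
After month 18: iterate B ← B·(1+r₀) − $375.00 for 18 months → $1,743.13.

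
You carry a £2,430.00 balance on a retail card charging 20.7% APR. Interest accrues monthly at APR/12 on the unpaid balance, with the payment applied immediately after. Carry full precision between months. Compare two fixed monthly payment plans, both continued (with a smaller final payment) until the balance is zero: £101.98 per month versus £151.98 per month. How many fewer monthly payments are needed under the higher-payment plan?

12 fewer payments

Monthly rate r = 20.7%/12 = 1.725% = 0.01725.
At £101.98/mo: n = ⌈−ln(1 − rB₀/P)/ln(1+r)⌉ = 31 payments (last £97.25); total interest = total paid − £2,430.00 = £726.65.
At £151.98/mo: 19 payments (last £132.09); total interest £437.73.
Payments saved = 31 − 19 = 12.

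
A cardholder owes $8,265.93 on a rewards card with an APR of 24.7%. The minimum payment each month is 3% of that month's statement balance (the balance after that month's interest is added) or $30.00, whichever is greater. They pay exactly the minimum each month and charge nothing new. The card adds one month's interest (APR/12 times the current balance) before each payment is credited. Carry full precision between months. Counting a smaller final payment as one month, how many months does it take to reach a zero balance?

267 months

Monthly rate r = 24.7%/12 = 2.05833% = 0.0205833.
While 3% of the post-interest balance exceeds $30.00, each month B ← (B·(1+r))·(1 − 0.03), i.e. B shrinks by the factor (1+r)·0.97 = 0.98997.
This holds for months 1–212. Entering month 213 the balance is $974.49; 3% of the post-interest balance is now below $30.00, so the flat $30.00 minimum applies from here.
From month 213 a fixed $30.00 at rate r clears $974.49 in 55 more payments. Total: 212 + 55 = 267 months.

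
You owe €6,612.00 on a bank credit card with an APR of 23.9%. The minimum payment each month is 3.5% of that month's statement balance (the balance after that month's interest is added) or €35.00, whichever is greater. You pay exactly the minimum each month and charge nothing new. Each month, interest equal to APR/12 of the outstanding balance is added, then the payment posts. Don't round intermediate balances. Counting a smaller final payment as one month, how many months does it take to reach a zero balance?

162 months

Monthly rate r = 23.9%/12 = 1.99167% = 0.0199167.
While 3.5% of the post-interest balance exceeds €35.00, each month B ← (B·(1+r))·(1 − 0.035), i.e. B shrinks by the factor (1+r)·0.965 = 0.98422.
This holds for months 1–120. Entering month 121 the balance is €980.33; 3.5% of the post-interest balance is now below €35.00, so the flat €35.00 minimum applies from here.
From month 121 a fixed €35.00 at rate r clears €980.33 in 42 more payments. Total: 120 + 42 = 162 months.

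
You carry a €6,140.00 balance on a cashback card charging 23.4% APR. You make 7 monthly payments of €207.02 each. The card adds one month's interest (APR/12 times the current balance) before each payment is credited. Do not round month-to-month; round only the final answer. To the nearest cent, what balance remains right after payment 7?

Monthly rate r = 23.4%/12 = 1.95% = 0.0195.
Each month: B ← B·(1+r) − €207.02.
Month 1: interest €119.73; balance after payment €6,052.71.
Month 2: interest €118.03; balance after payment €5,963.72.
Month 3: interest €116.29; balance after payment €5,872.99.
Month 4: interest €114.52; balance after payment €5,780.49.
Month 5: interest €112.72; balance after payment €5,686.19.
Month 6: interest €110.88; balance after payment €5,590.05.
Month 7: interest €109.01; balance after payment €5,492.04.

€5,492.04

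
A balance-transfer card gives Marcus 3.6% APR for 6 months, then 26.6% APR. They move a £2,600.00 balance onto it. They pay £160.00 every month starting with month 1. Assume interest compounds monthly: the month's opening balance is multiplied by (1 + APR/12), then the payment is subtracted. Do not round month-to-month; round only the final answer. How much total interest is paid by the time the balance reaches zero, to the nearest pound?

£294

Promo months 1–6 at r₀ = 3.6%/12 = 0.003; months 7+ at r₁ = 26.6%/12 = 0.0221667.
After month 6: iterate B ← B·(1+r₀) − £160.00 for 6 months → £1,679.92.
Then at r₁ with £160.00/mo: n₂ = −ln(1 − r₁·B/P)/ln(1+r₁) ≈ 12.08 → 13 more payments.
Total paid = 18·£160.00 + £13.52 = £2,893.52; interest = £2,893.52 − £2,600.00 = £293.52.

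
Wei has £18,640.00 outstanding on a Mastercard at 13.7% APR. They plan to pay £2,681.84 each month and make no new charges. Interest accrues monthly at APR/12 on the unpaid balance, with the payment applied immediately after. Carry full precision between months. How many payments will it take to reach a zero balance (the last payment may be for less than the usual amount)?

8 payments

Monthly rate r = 13.7%/12 = 1.14167% = 0.0114167.
Recurrence: B ← B·(1+r) − £2,681.84.
Month 1: interest £212.81; balance after payment £16,170.97.
Month 2: interest £184.62; balance after payment £13,673.75.
Closed form: n = −ln(1 − rB₀/P)/ln(1+r) = −ln(0.92065)/ln(1.01142) ≈ 7.283, so the balance reaches zero during payment 8.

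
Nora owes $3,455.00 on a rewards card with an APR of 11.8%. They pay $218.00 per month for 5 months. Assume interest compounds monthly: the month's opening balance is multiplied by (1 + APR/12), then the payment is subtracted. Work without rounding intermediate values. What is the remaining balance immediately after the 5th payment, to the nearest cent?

Monthly rate r = 11.8%/12 = 0.983333% = 0.00983333.
Each month: B ← B·(1+r) − $218.00.
Month 1: interest $33.97; balance after payment $3,270.97.
Month 2: interest $32.16; balance after payment $3,085.14.
Month 3: interest $30.34; balance after payment $2,897.48.
Month 4: interest $28.49; balance after payment $2,707.97.
Month 5: interest $26.63; balance after payment $2,516.60.

$2,516.60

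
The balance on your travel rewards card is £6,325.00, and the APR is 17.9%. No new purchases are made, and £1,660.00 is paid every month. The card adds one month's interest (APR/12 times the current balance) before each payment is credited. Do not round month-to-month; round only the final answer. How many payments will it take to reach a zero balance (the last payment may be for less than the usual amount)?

Monthly rate r = 17.9%/12 = 1.49167% = 0.0149167.
Recurrence: B ← B·(1+r) − £1,660.00.
Month 1: interest £94.35; balance after payment £4,759.35.
Month 2: interest £70.99; balance after payment £3,170.34.
Month 3: interest £47.29; balance after payment £1,557.63.
Month 4: interest £23.23; balance after payment £0.00.

4 payments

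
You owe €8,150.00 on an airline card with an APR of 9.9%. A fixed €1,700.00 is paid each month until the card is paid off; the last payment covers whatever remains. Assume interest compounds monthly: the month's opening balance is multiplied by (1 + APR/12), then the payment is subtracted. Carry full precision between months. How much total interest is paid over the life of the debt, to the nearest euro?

€200

Monthly rate r = 9.9%/12 = 0.825% = 0.00825.
Payoff takes n = ⌈−ln(1 − rB₀/P)/ln(1+r)⌉ = ⌈4.912⌉ = 5 payments; the last is €1,550.37.
Total paid = 4·€1,700.00 + €1,550.37 = €8,350.37.
Total interest = total paid − principal = €8,350.37 − €8,150.00 = €200.37.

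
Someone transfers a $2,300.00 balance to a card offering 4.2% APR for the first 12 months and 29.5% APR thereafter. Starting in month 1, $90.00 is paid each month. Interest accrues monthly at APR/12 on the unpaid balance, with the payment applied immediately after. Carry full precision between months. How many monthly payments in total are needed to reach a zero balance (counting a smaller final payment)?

Promo months 1–12 at r₀ = 4.2%/12 = 0.0035; months 13+ at r₁ = 29.5%/12 = 0.0245833.
After month 12: iterate B ← B·(1+r₀) − $90.00 for 12 months → $1,297.45.
Then at r₁ with $90.00/mo: n₂ = −ln(1 − r₁·B/P)/ln(1+r₁) ≈ 18.02 → 19 more payments.

31 months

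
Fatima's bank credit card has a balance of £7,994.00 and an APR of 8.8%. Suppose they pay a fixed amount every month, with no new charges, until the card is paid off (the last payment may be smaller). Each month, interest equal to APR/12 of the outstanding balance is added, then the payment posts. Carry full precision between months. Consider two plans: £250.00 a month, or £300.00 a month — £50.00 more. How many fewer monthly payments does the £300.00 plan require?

Monthly rate r = 8.8%/12 = 0.733333% = 0.00733333.
At £250.00/mo: n = ⌈−ln(1 − rB₀/P)/ln(1+r)⌉ = 37 payments (last £143.15); total interest = total paid − £7,994.00 = £1,149.15.
At £300.00/mo: 30 payments (last £227.27); total interest £933.27.
Payments saved = 37 − 30 = 7.

7 fewer payments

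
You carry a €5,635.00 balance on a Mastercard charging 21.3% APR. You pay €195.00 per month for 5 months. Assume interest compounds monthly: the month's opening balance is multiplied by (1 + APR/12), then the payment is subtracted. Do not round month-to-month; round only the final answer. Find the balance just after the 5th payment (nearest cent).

Monthly rate r = 21.3%/12 = 1.775% = 0.01775.
Each month: B ← B·(1+r) − €195.00.
Month 1: interest €100.02; balance after payment €5,540.02.
Month 2: interest €98.34; balance after payment €5,443.36.
Month 3: interest €96.62; balance after payment €5,344.98.
Month 4: interest €94.87; balance after payment €5,244.85.
Month 5: interest €93.10; balance after payment €5,142.95.

€5,142.95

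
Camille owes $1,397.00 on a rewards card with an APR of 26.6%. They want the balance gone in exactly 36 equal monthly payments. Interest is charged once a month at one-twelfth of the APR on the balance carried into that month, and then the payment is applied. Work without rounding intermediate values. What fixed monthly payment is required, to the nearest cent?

Monthly rate r = 26.6%/12 = 2.21667% = 0.0221667.
Level-payment amortization: P = B₀·r / (1 − (1+r)^(−n)) = 1397.00·0.0221667 / (1 − 1.02217^(−36)).
Denominator 1 − (1+r)^(−36) = 0.545830166.
P = 30.9668 / 0.545830166 ≈ 56.73.

$56.73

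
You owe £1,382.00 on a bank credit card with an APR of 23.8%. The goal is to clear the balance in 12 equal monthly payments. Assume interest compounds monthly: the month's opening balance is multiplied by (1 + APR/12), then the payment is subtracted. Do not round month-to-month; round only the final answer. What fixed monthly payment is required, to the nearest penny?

£130.55

Monthly rate r = 23.8%/12 = 1.98333% = 0.0198333.
Level-payment amortization: P = B₀·r / (1 − (1+r)^(−n)) = 1382.00·0.0198333 / (1 − 1.01983^(−12)).
Denominator 1 − (1+r)^(−12) = 0.209959116.
P = 27.4097 / 0.209959116 ≈ 130.55.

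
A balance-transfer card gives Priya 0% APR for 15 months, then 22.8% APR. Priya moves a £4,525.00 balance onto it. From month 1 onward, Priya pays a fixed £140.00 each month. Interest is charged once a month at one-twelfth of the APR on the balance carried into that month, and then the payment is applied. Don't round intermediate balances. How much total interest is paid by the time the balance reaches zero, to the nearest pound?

Promo months 1–15 at r₀ = 0%/12 = 0; months 16+ at r₁ = 22.8%/12 = 0.019.
After month 15 (no interest yet): B = £4,525.00 − 15·£140.00 = £2,425.00.
Then at r₁ with £140.00/mo: n₂ = −ln(1 − r₁·B/P)/ln(1+r₁) ≈ 21.21 → 22 more payments.
Total paid = 36·£140.00 + £29.14 = £5,069.14; interest = £5,069.14 − £4,525.00 = £544.14.

£544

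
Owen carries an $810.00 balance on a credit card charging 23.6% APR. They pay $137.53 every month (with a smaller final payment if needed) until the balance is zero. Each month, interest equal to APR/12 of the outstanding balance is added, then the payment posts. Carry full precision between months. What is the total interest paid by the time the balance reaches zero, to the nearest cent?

$59.61

Monthly rate r = 23.6%/12 = 1.96667% = 0.0196667.
Payoff takes n = ⌈−ln(1 − rB₀/P)/ln(1+r)⌉ = ⌈6.321⌉ = 7 payments; the last is $44.43.
Total paid = 6·$137.53 + $44.43 = $869.61.
Total interest = total paid − principal = $869.61 − $810.00 = $59.61.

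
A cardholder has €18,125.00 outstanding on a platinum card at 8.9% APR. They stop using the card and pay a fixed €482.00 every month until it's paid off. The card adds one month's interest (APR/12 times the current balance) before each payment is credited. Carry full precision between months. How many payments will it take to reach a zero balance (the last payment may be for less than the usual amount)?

Monthly rate r = 8.9%/12 = 0.741667% = 0.00741667.
Recurrence: B ← B·(1+r) − €482.00.
Month 1: interest €134.43; balance after payment €17,777.43.
Month 2: interest €131.85; balance after payment €17,427.28.
Closed form: n = −ln(1 − rB₀/P)/ln(1+r) = −ln(0.72111)/ln(1.00742) ≈ 44.249, so the balance reaches zero during payment 45.

45 months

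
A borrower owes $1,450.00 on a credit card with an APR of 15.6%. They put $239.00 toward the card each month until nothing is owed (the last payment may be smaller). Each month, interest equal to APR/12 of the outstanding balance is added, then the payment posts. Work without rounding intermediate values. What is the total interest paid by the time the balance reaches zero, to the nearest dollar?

Monthly rate r = 15.6%/12 = 1.3% = 0.013.
Payoff takes n = ⌈−ln(1 − rB₀/P)/ln(1+r)⌉ = ⌈6.361⌉ = 7 payments; the last is $86.53.
Total paid = 6·$239.00 + $86.53 = $1,520.53.
Total interest = total paid − principal = $1,520.53 − $1,450.00 = $70.53.

$71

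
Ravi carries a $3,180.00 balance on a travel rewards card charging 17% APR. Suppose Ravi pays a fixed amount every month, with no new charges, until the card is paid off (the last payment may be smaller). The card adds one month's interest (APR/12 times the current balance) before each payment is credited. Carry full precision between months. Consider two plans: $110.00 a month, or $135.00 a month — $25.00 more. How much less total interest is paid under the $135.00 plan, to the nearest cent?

$223.44

Monthly rate r = 17%/12 = 1.41667% = 0.0141667.
At $110.00/mo: n = ⌈−ln(1 − rB₀/P)/ln(1+r)⌉ = 38 payments (last $50.03); total interest = total paid − $3,180.00 = $940.03.
At $135.00/mo: 29 payments (last $116.59); total interest $716.59.
Interest saved = $940.03 − $716.59 = $223.44.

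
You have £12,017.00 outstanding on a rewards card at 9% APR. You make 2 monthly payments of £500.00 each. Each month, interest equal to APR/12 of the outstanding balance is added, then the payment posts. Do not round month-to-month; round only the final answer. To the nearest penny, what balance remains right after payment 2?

Monthly rate r = 9%/12 = 0.75% = 0.0075.
Each month: B ← B·(1+r) − £500.00.
Month 1: interest £90.13; balance after payment £11,607.13.
Month 2: interest £87.05; balance after payment £11,194.18.

£11,194.18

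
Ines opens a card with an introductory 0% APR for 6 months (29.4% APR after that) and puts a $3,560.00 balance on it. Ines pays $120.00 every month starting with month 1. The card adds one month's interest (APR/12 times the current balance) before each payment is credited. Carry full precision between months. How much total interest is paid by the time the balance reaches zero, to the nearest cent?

$1,459.07

Promo months 1–6 at r₀ = 0%/12 = 0; months 7+ at r₁ = 29.4%/12 = 0.0245.
After month 6 (no interest yet): B = $3,560.00 − 6·$120.00 = $2,840.00.
Then at r₁ with $120.00/mo: n₂ = −ln(1 − r₁·B/P)/ln(1+r₁) ≈ 35.82 → 36 more payments.
Total paid = 41·$120.00 + $99.07 = $5,019.07; interest = $5,019.07 − $3,560.00 = $1,459.07.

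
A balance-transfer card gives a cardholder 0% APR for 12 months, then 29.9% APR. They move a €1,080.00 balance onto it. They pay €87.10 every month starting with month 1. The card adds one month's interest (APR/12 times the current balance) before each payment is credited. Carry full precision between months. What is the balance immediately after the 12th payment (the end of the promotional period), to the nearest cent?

€34.80

Promo months 1–12 at r₀ = 0%/12 = 0; months 13+ at r₁ = 29.9%/12 = 0.0249167.
After month 12 (no interest yet): B = €1,080.00 − 12·€87.10 = €34.80.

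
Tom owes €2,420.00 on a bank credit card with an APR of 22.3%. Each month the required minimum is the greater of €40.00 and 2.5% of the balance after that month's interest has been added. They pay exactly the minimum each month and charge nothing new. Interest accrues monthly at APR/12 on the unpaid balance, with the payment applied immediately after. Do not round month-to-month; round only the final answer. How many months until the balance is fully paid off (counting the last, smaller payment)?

Monthly rate r = 22.3%/12 = 1.85833% = 0.0185833.
While 2.5% of the post-interest balance exceeds €40.00, each month B ← (B·(1+r))·(1 − 0.025), i.e. B shrinks by the factor (1+r)·0.975 = 0.99312.
This holds for months 1–63. Entering month 64 the balance is €1,566.35; 2.5% of the post-interest balance is now below €40.00, so the flat €40.00 minimum applies from here.
From month 64 a fixed €40.00 at rate r clears €1,566.35 in 71 more payments. Total: 63 + 71 = 134 months.

134 months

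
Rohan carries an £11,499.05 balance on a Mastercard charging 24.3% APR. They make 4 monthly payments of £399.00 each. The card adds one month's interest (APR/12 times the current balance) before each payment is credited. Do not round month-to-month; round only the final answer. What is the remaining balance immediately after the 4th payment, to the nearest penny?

£10,814.01

Monthly rate r = 24.3%/12 = 2.025% = 0.02025.
Each month: B ← B·(1+r) − £399.00.
Month 1: interest £232.86; balance after payment £11,332.91.
Month 2: interest £229.49; balance after payment £11,163.40.
Month 3: interest £226.06; balance after payment £10,990.46.
Month 4: interest £222.56; balance after payment £10,814.01.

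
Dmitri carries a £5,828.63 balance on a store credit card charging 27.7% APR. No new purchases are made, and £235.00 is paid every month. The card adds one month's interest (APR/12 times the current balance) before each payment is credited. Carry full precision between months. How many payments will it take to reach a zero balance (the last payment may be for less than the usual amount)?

Monthly rate r = 27.7%/12 = 2.30833% = 0.0230833.
Recurrence: B ← B·(1+r) − £235.00.
Month 1: interest £134.54; balance after payment £5,728.17.
Month 2: interest £132.23; balance after payment £5,625.40.
Closed form: n = −ln(1 − rB₀/P)/ln(1+r) = −ln(0.42747)/ln(1.02308) ≈ 37.241, so the balance reaches zero during payment 38.

38 months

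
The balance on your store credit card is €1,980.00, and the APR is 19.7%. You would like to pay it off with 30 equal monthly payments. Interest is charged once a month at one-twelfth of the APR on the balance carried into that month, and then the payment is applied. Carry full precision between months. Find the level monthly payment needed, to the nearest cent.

Monthly rate r = 19.7%/12 = 1.64167% = 0.0164167.
Level-payment amortization: P = B₀·r / (1 − (1+r)^(−n)) = 1980.00·0.0164167 / (1 − 1.01642^(−30)).
Denominator 1 − (1+r)^(−30) = 0.386454653.
P = 32.505 / 0.386454653 ≈ 84.11.

€84.11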